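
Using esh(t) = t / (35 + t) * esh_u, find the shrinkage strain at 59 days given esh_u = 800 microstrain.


esh(59) = 59 / (35 + 59) * 800
= 59 / 94 * 800
= 502.1 microstrain

502.1


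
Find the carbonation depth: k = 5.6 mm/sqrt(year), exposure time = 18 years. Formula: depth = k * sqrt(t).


depth = k * sqrt(t)
= 5.6 * sqrt(18)
= 23.76 mm

23.76


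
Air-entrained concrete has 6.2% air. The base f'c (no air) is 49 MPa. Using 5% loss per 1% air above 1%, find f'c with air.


Strength loss = (6.2 - 1) * 5 = 26.0%
f'c = 49 * (1 - 26.0/100)
= 36.26 MPa

36.26


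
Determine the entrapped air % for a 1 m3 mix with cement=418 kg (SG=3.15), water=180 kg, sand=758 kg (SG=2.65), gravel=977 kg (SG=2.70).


Vol cement = 418 / (3.15 * 1000) = 0.132698 m3
Vol water = 180 / 1000 = 0.18 m3
Vol sand = 758 / (2.65 * 1000) = 0.286038 m3
Vol gravel = 977 / (2.70 * 1000) = 0.361852 m3
Total solid + water volume = 0.960588 m3
Air = (1 - 0.960588) * 100 = 3.94%

3.94


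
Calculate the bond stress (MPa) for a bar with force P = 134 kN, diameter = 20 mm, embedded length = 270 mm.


u = P / (pi * db * ld)
= 134 * 1000 / (pi * 20 * 270)
= 7.899 MPa

7.899


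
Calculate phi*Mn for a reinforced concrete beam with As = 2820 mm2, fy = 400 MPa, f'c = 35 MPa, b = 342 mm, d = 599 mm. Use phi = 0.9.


a = As * fy / (0.85 * f'c * b)
= 2820 * 400 / (0.85 * 35 * 342)
= 110.8654 mm
Mn = As * fy * (d - a/2) / 10^6
= 613.1439 kN-m
phi*Mn = 0.9 * 613.1439 = 551.83 kN-m

551.83


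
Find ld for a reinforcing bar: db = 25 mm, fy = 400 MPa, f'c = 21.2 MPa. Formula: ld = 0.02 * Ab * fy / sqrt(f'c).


Ab = pi * 25^2 / 4 = 490.874 mm2
ld = 0.02 * 490.874 * 400 / sqrt(21.2)
= 852.9 mm

852.9


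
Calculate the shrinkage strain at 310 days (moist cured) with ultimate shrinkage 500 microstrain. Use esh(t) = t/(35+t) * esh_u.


esh(310) = 310 / (35 + 310) * 500
= 310 / 345 * 500
= 449.3 microstrain

449.3


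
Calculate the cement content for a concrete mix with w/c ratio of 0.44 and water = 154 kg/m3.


Cement = water / (w/c)
= 154 / 0.44
= 350.0 kg/m3

350.0


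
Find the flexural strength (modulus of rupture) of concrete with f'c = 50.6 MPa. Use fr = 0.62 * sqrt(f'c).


fr = 0.62 * sqrt(50.6)
= 4.41 MPa

4.41


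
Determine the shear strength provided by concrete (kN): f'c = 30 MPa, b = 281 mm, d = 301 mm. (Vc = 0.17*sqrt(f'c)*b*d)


Vc = 0.17 * sqrt(30) * 281 * 301 / 1000
= 78.76 kN

78.76


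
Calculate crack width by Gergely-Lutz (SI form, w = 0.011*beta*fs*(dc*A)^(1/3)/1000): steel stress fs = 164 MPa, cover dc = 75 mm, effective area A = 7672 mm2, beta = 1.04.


w = 0.011 * beta * fs * (dc * A)^(1/3) / 1000
= 0.011 * 1.04 * 164 * (75 * 7672)^(1/3) / 1000
= 0.156 mm

0.156


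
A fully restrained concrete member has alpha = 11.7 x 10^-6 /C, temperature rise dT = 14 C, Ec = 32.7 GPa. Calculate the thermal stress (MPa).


sigma = alpha * dT * Ec
= 11.7e-6 * 14 * 32.7 * 1000
= 5.356 MPa

5.356


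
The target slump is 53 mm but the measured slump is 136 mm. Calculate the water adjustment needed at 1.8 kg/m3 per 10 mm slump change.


Difference = 53 - 136 = -83 mm
Water adjustment = -83 * 1.8 / 10 = -14.9 kg/m3

-14.9


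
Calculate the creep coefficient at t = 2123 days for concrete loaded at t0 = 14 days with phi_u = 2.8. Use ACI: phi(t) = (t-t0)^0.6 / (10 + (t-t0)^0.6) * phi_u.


dt = 2123 - 14 = 2109
phi = 2109^0.6 / (10 + 2109^0.6) * 2.8
= 2.542

2.542


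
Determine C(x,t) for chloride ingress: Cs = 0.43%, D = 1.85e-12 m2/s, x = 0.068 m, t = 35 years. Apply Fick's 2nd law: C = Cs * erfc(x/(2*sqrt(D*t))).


t_seconds = 35 * 365.25 * 24 * 3600 = 1104516000.0 s
arg = 0.068 / (2 * sqrt(1.85e-12 * 1104516000.0))
= 0.7522
erfc(0.7522) = 0.2875
C = 0.43 * 0.2875 = 0.1236%

0.1236


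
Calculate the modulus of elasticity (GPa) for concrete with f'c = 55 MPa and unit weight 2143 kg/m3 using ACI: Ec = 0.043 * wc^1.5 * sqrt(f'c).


Ec = 0.043 * 2143^1.5 * sqrt(55) / 1000
= 31.64 GPa

31.64


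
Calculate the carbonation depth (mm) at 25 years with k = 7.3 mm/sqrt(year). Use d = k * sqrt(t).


depth = k * sqrt(t)
= 7.3 * sqrt(25)
= 36.5 mm

36.5


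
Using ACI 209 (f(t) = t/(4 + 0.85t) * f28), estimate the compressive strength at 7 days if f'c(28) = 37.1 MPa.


f(7) = 7 / (4 + 0.85 * 7) * 37.1
= 7 / 9.95 * 37.1
= 26.1 MPa

26.1


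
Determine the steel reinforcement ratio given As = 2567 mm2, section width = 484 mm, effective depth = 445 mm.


rho = As / (b * d)
= 2567 / (484 * 445)
= 0.0119

0.0119


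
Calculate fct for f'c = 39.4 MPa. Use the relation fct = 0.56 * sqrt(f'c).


fct = 0.56 * sqrt(39.4)
= 0.56 * 6.277
= 3.515 MPa

3.515


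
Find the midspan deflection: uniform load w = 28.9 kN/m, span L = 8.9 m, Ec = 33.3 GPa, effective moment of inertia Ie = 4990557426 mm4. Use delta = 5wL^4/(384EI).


Convert: L = 8.9 m = 8900 mm, Ec = 33.3 GPa = 33300 MPa
delta = 5 * 28.9 * 8900^4 / (384 * 33300 * 4990557426)
= 14.21 mm

14.21


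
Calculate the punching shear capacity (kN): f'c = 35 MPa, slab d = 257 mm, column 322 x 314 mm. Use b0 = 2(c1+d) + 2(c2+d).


b0 = 2*(322 + 257) + 2*(314 + 257) = 2300 mm
Vc = 0.33 * sqrt(35) * 2300 * 257 / 1000
= 1154.01 kN

1154.01


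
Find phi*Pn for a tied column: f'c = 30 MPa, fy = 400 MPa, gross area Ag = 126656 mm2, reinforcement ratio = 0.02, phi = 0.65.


Ast = rho * Ag = 0.02 * 126656 = 2533.12 mm2
phi*Pn = 0.65 * 0.80 * (0.85 * 30 * (126656 - 2533.12) + 400 * 2533.12) / 1000
= 2172.76 kN

2172.76


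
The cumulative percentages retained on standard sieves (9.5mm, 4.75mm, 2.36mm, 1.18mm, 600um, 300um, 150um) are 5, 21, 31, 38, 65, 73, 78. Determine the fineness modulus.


FM = sum(cumulative % retained) / 100
= 311 / 100
= 3.11

3.11


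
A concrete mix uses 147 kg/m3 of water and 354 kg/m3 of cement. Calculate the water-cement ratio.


w/c = water / cement
w/c = 147 / 354 = 0.415

0.415


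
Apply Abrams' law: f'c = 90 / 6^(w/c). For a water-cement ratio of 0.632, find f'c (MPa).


f'c = 90 / 6^0.632
= 90 / 3.103
= 29.0 MPa

29.0


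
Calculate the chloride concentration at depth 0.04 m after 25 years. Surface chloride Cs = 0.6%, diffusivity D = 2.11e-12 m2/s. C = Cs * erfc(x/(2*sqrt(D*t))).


t_seconds = 25 * 365.25 * 24 * 3600 = 788940000.0 s
arg = 0.04 / (2 * sqrt(2.11e-12 * 788940000.0))
= 0.4902
erfc(0.4902) = 0.4882
C = 0.6 * 0.4882 = 0.2929%

0.2929


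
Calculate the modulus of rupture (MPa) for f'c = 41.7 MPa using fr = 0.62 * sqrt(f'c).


fr = 0.62 * sqrt(41.7)
= 4.004 MPa

4.004


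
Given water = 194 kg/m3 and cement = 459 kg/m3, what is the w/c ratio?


w/c = water / cement
w/c = 194 / 459 = 0.423

0.423


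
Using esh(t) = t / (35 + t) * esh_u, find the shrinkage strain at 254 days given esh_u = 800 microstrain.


esh(254) = 254 / (35 + 254) * 800
= 254 / 289 * 800
= 703.1 microstrain

703.1


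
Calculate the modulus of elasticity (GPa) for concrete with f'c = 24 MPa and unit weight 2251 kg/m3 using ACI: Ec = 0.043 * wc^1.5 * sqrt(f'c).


Ec = 0.043 * 2251^1.5 * sqrt(24) / 1000
= 22.5 GPa

22.5


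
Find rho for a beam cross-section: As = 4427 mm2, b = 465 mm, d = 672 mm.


rho = As / (b * d)
= 4427 / (465 * 672)
= 0.0142

0.0142


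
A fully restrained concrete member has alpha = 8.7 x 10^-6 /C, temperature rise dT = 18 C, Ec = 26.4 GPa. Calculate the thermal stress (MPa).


sigma = alpha * dT * Ec
= 8.7e-6 * 18 * 26.4 * 1000
= 4.134 MPa

4.134


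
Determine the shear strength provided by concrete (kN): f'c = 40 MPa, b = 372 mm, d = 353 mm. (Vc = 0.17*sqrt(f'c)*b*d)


Vc = 0.17 * sqrt(40) * 372 * 353 / 1000
= 141.19 kN

141.19


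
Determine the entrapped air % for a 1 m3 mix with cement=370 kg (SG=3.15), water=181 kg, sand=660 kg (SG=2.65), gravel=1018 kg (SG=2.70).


Vol cement = 370 / (3.15 * 1000) = 0.11746 m3
Vol water = 181 / 1000 = 0.181 m3
Vol sand = 660 / (2.65 * 1000) = 0.249057 m3
Vol gravel = 1018 / (2.70 * 1000) = 0.377037 m3
Total solid + water volume = 0.924554 m3
Air = (1 - 0.924554) * 100 = 7.54%

7.54


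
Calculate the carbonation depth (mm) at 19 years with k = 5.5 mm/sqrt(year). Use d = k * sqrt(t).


depth = k * sqrt(t)
= 5.5 * sqrt(19)
= 23.97 mm

23.97


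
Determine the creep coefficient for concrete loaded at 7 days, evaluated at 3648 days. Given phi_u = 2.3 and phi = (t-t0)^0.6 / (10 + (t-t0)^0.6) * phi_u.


dt = 3648 - 7 = 3641
phi = 3641^0.6 / (10 + 3641^0.6) * 2.3
= 2.144

2.144


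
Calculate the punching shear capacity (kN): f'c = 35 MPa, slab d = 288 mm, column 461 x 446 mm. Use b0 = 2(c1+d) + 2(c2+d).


b0 = 2*(461 + 288) + 2*(446 + 288) = 2966 mm
Vc = 0.33 * sqrt(35) * 2966 * 288 / 1000
= 1667.68 kN

1667.68


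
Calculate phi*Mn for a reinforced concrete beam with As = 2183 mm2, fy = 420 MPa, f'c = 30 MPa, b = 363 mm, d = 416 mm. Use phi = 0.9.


a = As * fy / (0.85 * f'c * b)
= 2183 * 420 / (0.85 * 30 * 363)
= 99.0504 mm
Mn = As * fy * (d - a/2) / 10^6
= 336.0061 kN-m
phi*Mn = 0.9 * 336.0061 = 302.41 kN-m

302.41


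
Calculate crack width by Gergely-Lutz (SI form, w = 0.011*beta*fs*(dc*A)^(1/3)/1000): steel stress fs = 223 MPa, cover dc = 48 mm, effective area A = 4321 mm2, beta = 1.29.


w = 0.011 * beta * fs * (dc * A)^(1/3) / 1000
= 0.011 * 1.29 * 223 * (48 * 4321)^(1/3) / 1000
= 0.187 mm

0.187


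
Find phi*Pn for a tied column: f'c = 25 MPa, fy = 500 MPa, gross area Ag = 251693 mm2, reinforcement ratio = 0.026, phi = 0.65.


Ast = rho * Ag = 0.026 * 251693 = 6544.018 mm2
phi*Pn = 0.65 * 0.80 * (0.85 * 25 * (251693 - 6544.018) + 500 * 6544.018) / 1000
= 4410.34 kN

4410.34


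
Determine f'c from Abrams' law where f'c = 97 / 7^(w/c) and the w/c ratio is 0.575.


f'c = 97 / 7^0.575
= 97 / 3.061
= 31.68 MPa

31.68


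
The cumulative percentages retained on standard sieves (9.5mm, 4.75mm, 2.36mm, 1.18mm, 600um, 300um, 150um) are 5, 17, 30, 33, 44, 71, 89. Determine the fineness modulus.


FM = sum(cumulative % retained) / 100
= 289 / 100
= 2.89

2.89


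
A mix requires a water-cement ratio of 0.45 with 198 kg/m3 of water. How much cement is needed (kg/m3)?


Cement = water / (w/c)
= 198 / 0.45
= 440.0 kg/m3

440.0


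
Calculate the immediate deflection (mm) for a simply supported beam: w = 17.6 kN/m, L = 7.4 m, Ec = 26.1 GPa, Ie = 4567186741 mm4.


Convert: L = 7.4 m = 7400 mm, Ec = 26.1 GPa = 26100 MPa
delta = 5 * 17.6 * 7400^4 / (384 * 26100 * 4567186741)
= 5.76 mm

5.76


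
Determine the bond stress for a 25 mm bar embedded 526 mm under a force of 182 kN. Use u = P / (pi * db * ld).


u = P / (pi * db * ld)
= 182 * 1000 / (pi * 25 * 526)
= 4.406 MPa

4.406


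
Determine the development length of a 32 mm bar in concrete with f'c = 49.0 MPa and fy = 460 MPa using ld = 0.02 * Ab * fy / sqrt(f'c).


Ab = pi * 32^2 / 4 = 804.248 mm2
ld = 0.02 * 804.248 * 460 / sqrt(49.0)
= 1057.0 mm

1057.0


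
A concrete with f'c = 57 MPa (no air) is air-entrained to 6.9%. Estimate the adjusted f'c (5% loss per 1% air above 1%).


Strength loss = (6.9 - 1) * 5 = 29.5%
f'c = 57 * (1 - 29.5/100)
= 40.19 MPa

40.19


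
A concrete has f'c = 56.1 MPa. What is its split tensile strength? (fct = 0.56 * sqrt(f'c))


fct = 0.56 * sqrt(56.1)
= 0.56 * 7.49
= 4.194 MPa

4.194


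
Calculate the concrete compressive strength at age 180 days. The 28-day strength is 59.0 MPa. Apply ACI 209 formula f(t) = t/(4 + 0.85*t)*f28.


f(180) = 180 / (4 + 0.85 * 180) * 59.0
= 180 / 157.0 * 59.0
= 67.64 MPa

67.64


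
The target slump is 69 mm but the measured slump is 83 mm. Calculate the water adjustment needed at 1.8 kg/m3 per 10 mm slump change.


Difference = 69 - 83 = -14 mm
Water adjustment = -14 * 1.8 / 10 = -2.5 kg/m3

-2.5


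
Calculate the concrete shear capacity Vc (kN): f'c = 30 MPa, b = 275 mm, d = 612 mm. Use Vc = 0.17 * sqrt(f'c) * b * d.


Vc = 0.17 * sqrt(30) * 275 * 612 / 1000
= 156.71 kN

156.71


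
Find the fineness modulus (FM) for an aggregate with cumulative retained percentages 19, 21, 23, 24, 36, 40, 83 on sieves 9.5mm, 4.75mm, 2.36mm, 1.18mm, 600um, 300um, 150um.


FM = sum(cumulative % retained) / 100
= 246 / 100
= 2.46

2.46


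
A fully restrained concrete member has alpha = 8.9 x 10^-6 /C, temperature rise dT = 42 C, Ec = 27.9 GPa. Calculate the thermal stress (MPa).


sigma = alpha * dT * Ec
= 8.9e-6 * 42 * 27.9 * 1000
= 10.429 MPa

10.429


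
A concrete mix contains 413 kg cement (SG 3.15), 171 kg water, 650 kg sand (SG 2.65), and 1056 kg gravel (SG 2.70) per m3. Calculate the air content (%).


Vol cement = 413 / (3.15 * 1000) = 0.131111 m3
Vol water = 171 / 1000 = 0.171 m3
Vol sand = 650 / (2.65 * 1000) = 0.245283 m3
Vol gravel = 1056 / (2.70 * 1000) = 0.391111 m3
Total solid + water volume = 0.938505 m3
Air = (1 - 0.938505) * 100 = 6.15%

6.15


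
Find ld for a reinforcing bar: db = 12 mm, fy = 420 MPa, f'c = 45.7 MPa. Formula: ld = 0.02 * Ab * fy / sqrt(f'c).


Ab = pi * 12^2 / 4 = 113.097 mm2
ld = 0.02 * 113.097 * 420 / sqrt(45.7)
= 140.5 mm

140.5


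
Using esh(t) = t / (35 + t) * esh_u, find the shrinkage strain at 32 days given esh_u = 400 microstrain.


esh(32) = 32 / (35 + 32) * 400
= 32 / 67 * 400
= 191.0 microstrain

191.0


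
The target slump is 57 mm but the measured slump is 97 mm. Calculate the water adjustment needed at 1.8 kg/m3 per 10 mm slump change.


Difference = 57 - 97 = -40 mm
Water adjustment = -40 * 1.8 / 10 = -7.2 kg/m3

-7.2


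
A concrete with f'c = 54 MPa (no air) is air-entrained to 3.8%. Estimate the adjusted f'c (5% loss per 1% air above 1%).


Strength loss = (3.8 - 1) * 5 = 14.0%
f'c = 54 * (1 - 14.0/100)
= 46.44 MPa

46.44


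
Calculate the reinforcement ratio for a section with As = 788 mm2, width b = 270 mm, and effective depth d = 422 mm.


rho = As / (b * d)
= 788 / (270 * 422)
= 0.0069

0.0069


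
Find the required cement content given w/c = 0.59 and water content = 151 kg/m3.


Cement = water / (w/c)
= 151 / 0.59
= 255.9 kg/m3

255.9


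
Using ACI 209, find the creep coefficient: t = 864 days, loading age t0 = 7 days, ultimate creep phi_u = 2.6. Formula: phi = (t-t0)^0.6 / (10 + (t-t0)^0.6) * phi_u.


dt = 864 - 7 = 857
phi = 857^0.6 / (10 + 857^0.6) * 2.6
= 2.215

2.215


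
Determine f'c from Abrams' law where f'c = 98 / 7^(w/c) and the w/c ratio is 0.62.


f'c = 98 / 7^0.62
= 98 / 3.342
= 29.33 MPa

29.33


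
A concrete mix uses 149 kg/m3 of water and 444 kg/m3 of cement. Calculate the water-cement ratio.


w/c = water / cement
w/c = 149 / 444 = 0.336

0.336


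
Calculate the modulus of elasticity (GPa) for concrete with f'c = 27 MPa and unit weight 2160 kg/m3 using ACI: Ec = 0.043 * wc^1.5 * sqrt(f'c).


Ec = 0.043 * 2160^1.5 * sqrt(27) / 1000
= 22.43 GPa

22.43


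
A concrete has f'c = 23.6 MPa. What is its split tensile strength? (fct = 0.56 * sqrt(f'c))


fct = 0.56 * sqrt(23.6)
= 0.56 * 4.858
= 2.72 MPa

2.72


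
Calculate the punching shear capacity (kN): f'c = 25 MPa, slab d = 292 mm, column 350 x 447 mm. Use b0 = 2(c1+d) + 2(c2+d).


b0 = 2*(350 + 292) + 2*(447 + 292) = 2762 mm
Vc = 0.33 * sqrt(25) * 2762 * 292 / 1000
= 1330.73 kN

1330.73


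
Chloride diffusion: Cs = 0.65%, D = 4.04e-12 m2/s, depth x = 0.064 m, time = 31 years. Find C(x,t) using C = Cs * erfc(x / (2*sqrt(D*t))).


t_seconds = 31 * 365.25 * 24 * 3600 = 978285600.0 s
arg = 0.064 / (2 * sqrt(4.04e-12 * 978285600.0))
= 0.509
erfc(0.509) = 0.4716
C = 0.65 * 0.4716 = 0.3066%

0.3066


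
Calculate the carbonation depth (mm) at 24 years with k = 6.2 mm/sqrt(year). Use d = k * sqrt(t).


depth = k * sqrt(t)
= 6.2 * sqrt(24)
= 30.37 mm

30.37


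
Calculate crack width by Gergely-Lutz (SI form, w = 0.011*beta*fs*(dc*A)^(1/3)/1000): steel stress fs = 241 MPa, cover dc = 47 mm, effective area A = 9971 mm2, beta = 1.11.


w = 0.011 * beta * fs * (dc * A)^(1/3) / 1000
= 0.011 * 1.11 * 241 * (47 * 9971)^(1/3) / 1000
= 0.229 mm

0.229


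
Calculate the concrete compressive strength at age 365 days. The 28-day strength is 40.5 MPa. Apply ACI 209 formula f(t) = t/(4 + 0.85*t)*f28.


f(365) = 365 / (4 + 0.85 * 365) * 40.5
= 365 / 314.25 * 40.5
= 47.04 MPa

47.04


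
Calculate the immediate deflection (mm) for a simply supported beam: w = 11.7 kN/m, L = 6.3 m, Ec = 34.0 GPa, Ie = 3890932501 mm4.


Convert: L = 6.3 m = 6300 mm, Ec = 34.0 GPa = 34000 MPa
delta = 5 * 11.7 * 6300^4 / (384 * 34000 * 3890932501)
= 1.81 mm

1.81


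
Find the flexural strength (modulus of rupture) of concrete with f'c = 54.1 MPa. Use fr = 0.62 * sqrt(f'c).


fr = 0.62 * sqrt(54.1)
= 4.56 MPa

4.56


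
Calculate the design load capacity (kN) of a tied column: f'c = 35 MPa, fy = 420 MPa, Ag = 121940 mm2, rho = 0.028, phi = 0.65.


Ast = rho * Ag = 0.028 * 121940 = 3414.32 mm2
phi*Pn = 0.65 * 0.80 * (0.85 * 35 * (121940 - 3414.32) + 420 * 3414.32) / 1000
= 2579.28 kN

2579.28


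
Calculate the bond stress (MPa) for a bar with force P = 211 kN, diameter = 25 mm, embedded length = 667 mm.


u = P / (pi * db * ld)
= 211 * 1000 / (pi * 25 * 667)
= 4.028 MPa

4.028


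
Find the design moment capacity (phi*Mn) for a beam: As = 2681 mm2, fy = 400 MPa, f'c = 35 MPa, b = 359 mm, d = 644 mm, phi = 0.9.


a = As * fy / (0.85 * f'c * b)
= 2681 * 400 / (0.85 * 35 * 359)
= 100.4096 mm
Mn = As * fy * (d - a/2) / 10^6
= 636.786 kN-m
phi*Mn = 0.9 * 636.786 = 573.11 kN-m

573.11


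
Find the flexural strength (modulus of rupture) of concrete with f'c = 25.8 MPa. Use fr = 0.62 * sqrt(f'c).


fr = 0.62 * sqrt(25.8)
= 3.149 MPa

3.149


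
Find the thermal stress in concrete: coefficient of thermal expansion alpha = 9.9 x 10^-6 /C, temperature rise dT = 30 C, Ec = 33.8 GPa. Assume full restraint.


sigma = alpha * dT * Ec
= 9.9e-6 * 30 * 33.8 * 1000
= 10.039 MPa

10.039


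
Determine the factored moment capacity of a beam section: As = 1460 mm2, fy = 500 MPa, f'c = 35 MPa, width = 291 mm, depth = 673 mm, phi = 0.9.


a = As * fy / (0.85 * f'c * b)
= 1460 * 500 / (0.85 * 35 * 291)
= 84.3224 mm
Mn = As * fy * (d - a/2) / 10^6
= 460.5123 kN-m
phi*Mn = 0.9 * 460.5123 = 414.46 kN-m

414.46


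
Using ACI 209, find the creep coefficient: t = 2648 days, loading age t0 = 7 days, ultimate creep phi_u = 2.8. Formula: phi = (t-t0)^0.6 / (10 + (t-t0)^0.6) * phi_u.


dt = 2648 - 7 = 2641
phi = 2641^0.6 / (10 + 2641^0.6) * 2.8
= 2.572

2.572


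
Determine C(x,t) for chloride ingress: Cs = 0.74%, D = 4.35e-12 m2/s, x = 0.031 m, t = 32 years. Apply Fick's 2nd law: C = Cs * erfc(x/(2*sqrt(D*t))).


t_seconds = 32 * 365.25 * 24 * 3600 = 1009843200.0 s
arg = 0.031 / (2 * sqrt(4.35e-12 * 1009843200.0))
= 0.2339
erfc(0.2339) = 0.7408
C = 0.74 * 0.7408 = 0.5482%

0.5482


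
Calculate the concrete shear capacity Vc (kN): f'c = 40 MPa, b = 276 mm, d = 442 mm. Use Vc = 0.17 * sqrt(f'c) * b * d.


Vc = 0.17 * sqrt(40) * 276 * 442 / 1000
= 131.16 kN

131.16


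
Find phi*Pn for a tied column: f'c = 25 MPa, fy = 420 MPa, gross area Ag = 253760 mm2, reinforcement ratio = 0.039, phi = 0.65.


Ast = rho * Ag = 0.039 * 253760 = 9896.64 mm2
phi*Pn = 0.65 * 0.80 * (0.85 * 25 * (253760 - 9896.64) + 420 * 9896.64) / 1000
= 4856.12 kN

4856.12


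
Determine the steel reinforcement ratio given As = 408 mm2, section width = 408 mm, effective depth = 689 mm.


rho = As / (b * d)
= 408 / (408 * 689)
= 0.0015

0.0015


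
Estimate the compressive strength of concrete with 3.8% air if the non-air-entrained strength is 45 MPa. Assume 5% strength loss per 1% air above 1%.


Strength loss = (3.8 - 1) * 5 = 14.0%
f'c = 45 * (1 - 14.0/100)
= 38.7 MPa

38.7


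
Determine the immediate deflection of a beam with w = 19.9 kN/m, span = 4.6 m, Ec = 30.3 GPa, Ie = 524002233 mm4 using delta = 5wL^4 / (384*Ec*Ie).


Convert: L = 4.6 m = 4600 mm, Ec = 30.3 GPa = 30300 MPa
delta = 5 * 19.9 * 4600^4 / (384 * 30300 * 524002233)
= 7.31 mm

7.31


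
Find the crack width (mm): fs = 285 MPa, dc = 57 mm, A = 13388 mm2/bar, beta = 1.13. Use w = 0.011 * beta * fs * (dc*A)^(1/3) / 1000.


w = 0.011 * beta * fs * (dc * A)^(1/3) / 1000
= 0.011 * 1.13 * 285 * (57 * 13388)^(1/3) / 1000
= 0.324 mm

0.324


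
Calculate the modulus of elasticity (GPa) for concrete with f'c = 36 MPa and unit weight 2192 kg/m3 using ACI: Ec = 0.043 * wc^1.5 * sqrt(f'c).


Ec = 0.043 * 2192^1.5 * sqrt(36) / 1000
= 26.48 GPa

26.48


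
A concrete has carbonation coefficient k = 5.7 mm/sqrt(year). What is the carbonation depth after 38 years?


depth = k * sqrt(t)
= 5.7 * sqrt(38)
= 35.14 mm

35.14


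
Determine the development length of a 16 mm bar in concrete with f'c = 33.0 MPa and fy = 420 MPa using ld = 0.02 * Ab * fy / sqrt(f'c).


Ab = pi * 16^2 / 4 = 201.062 mm2
ld = 0.02 * 201.062 * 420 / sqrt(33.0)
= 294.0 mm

294.0


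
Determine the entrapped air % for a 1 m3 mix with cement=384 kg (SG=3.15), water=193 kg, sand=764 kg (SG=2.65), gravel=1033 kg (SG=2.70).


Vol cement = 384 / (3.15 * 1000) = 0.121905 m3
Vol water = 193 / 1000 = 0.193 m3
Vol sand = 764 / (2.65 * 1000) = 0.288302 m3
Vol gravel = 1033 / (2.70 * 1000) = 0.382593 m3
Total solid + water volume = 0.985799 m3
Air = (1 - 0.985799) * 100 = 1.42%

1.42


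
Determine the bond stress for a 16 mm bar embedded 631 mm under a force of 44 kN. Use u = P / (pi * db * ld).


u = P / (pi * db * ld)
= 44 * 1000 / (pi * 16 * 631)
= 1.387 MPa

1.387


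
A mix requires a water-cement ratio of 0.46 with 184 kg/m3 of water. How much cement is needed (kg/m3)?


Cement = water / (w/c)
= 184 / 0.46
= 400.0 kg/m3

400.0


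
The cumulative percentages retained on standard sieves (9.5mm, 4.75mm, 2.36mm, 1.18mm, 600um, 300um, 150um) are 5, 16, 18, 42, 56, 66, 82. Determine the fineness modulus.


FM = sum(cumulative % retained) / 100
= 285 / 100
= 2.85

2.85


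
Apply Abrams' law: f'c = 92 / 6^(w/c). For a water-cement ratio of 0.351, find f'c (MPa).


f'c = 92 / 6^0.351
= 92 / 1.876
= 49.05 MPa

49.05


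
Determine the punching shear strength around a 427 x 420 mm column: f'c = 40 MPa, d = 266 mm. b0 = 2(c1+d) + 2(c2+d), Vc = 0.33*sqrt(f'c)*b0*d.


b0 = 2*(427 + 266) + 2*(420 + 266) = 2758 mm
Vc = 0.33 * sqrt(40) * 2758 * 266 / 1000
= 1531.16 kN

1531.16


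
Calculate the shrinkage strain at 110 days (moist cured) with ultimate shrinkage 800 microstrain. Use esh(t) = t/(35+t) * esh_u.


esh(110) = 110 / (35 + 110) * 800
= 110 / 145 * 800
= 606.9 microstrain

606.9


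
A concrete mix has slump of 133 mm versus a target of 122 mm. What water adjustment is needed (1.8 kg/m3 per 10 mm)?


Difference = 122 - 133 = -11 mm
Water adjustment = -11 * 1.8 / 10 = -2.0 kg/m3

-2.0


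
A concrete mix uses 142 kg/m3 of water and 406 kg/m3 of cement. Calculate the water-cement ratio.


w/c = water / cement
w/c = 142 / 406 = 0.35

0.35


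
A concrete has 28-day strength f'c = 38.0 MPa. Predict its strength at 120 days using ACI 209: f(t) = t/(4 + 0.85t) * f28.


f(120) = 120 / (4 + 0.85 * 120) * 38.0
= 120 / 106.0 * 38.0
= 43.02 MPa

43.02


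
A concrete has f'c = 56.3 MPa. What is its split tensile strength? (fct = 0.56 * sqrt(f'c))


fct = 0.56 * sqrt(56.3)
= 0.56 * 7.503
= 4.202 MPa

4.202


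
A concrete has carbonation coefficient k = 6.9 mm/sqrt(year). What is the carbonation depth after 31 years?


depth = k * sqrt(t)
= 6.9 * sqrt(31)
= 38.42 mm

38.42


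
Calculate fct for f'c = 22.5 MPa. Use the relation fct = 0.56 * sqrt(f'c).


fct = 0.56 * sqrt(22.5)
= 0.56 * 4.743
= 2.656 MPa

2.656


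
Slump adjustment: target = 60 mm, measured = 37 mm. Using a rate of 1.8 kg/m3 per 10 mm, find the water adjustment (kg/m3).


Difference = 60 - 37 = 23 mm
Water adjustment = 23 * 1.8 / 10 = 4.1 kg/m3

4.1


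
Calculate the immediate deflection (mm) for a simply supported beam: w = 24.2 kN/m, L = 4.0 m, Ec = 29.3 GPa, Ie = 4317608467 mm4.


Convert: L = 4.0 m = 4000 mm, Ec = 29.3 GPa = 29300 MPa
delta = 5 * 24.2 * 4000^4 / (384 * 29300 * 4317608467)
= 0.64 mm

0.64


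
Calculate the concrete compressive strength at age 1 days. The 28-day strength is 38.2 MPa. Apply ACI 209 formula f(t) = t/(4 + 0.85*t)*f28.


f(1) = 1 / (4 + 0.85 * 1) * 38.2
= 1 / 4.85 * 38.2
= 7.88 MPa

7.88


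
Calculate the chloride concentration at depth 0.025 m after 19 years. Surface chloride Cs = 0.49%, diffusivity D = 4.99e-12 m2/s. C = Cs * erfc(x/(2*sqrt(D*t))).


t_seconds = 19 * 365.25 * 24 * 3600 = 599594400.0 s
arg = 0.025 / (2 * sqrt(4.99e-12 * 599594400.0))
= 0.2285
erfc(0.2285) = 0.7466
C = 0.49 * 0.7466 = 0.3658%

0.3658


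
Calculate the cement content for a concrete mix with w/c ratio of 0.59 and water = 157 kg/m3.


Cement = water / (w/c)
= 157 / 0.59
= 266.1 kg/m3

266.1


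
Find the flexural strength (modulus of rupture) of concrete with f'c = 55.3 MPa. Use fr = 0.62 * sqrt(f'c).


fr = 0.62 * sqrt(55.3)
= 4.611 MPa

4.611


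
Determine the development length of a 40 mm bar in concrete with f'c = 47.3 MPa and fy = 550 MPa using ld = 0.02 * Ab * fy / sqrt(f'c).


Ab = pi * 40^2 / 4 = 1256.637 mm2
ld = 0.02 * 1256.637 * 550 / sqrt(47.3)
= 2009.9 mm

2009.9


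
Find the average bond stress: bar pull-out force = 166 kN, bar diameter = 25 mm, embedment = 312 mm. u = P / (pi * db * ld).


u = P / (pi * db * ld)
= 166 * 1000 / (pi * 25 * 312)
= 6.774 MPa

6.774


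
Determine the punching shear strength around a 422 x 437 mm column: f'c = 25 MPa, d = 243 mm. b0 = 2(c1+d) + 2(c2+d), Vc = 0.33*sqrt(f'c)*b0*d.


b0 = 2*(422 + 243) + 2*(437 + 243) = 2690 mm
Vc = 0.33 * sqrt(25) * 2690 * 243 / 1000
= 1078.56 kN

1078.56


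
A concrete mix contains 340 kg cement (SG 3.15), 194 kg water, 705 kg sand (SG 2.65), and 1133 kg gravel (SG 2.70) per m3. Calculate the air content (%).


Vol cement = 340 / (3.15 * 1000) = 0.107937 m3
Vol water = 194 / 1000 = 0.194 m3
Vol sand = 705 / (2.65 * 1000) = 0.266038 m3
Vol gravel = 1133 / (2.70 * 1000) = 0.41963 m3
Total solid + water volume = 0.987604 m3
Air = (1 - 0.987604) * 100 = 1.24%

1.24


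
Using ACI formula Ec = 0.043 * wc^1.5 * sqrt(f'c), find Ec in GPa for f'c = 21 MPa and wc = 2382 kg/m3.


Ec = 0.043 * 2382^1.5 * sqrt(21) / 1000
= 22.91 GPa

22.91


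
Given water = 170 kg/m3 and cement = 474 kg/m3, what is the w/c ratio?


w/c = water / cement
w/c = 170 / 474 = 0.359

0.359


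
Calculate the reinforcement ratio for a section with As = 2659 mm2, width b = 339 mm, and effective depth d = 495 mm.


rho = As / (b * d)
= 2659 / (339 * 495)
= 0.0158

0.0158


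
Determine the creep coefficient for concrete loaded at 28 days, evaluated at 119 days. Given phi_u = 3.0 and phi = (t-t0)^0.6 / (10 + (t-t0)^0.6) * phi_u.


dt = 119 - 28 = 91
phi = 91^0.6 / (10 + 91^0.6) * 3.0
= 1.799

1.799


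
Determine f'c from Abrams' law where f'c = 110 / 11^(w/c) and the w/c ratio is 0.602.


f'c = 110 / 11^0.602
= 110 / 4.236
= 25.97 MPa

25.97


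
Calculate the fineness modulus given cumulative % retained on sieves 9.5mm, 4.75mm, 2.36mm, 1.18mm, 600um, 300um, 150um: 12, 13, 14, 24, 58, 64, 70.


FM = sum(cumulative % retained) / 100
= 255 / 100
= 2.55

2.55


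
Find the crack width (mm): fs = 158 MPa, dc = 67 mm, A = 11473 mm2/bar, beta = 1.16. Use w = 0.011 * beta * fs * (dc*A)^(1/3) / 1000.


w = 0.011 * beta * fs * (dc * A)^(1/3) / 1000
= 0.011 * 1.16 * 158 * (67 * 11473)^(1/3) / 1000
= 0.185 mm

0.185


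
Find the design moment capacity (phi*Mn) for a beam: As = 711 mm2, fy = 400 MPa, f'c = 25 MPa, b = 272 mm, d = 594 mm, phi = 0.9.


a = As * fy / (0.85 * f'c * b)
= 711 * 400 / (0.85 * 25 * 272)
= 49.2042 mm
Mn = As * fy * (d - a/2) / 10^6
= 161.9368 kN-m
phi*Mn = 0.9 * 161.9368 = 145.74 kN-m

145.74


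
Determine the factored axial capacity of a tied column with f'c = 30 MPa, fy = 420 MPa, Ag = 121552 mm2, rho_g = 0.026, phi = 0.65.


Ast = rho * Ag = 0.026 * 121552 = 3160.352 mm2
phi*Pn = 0.65 * 0.80 * (0.85 * 30 * (121552 - 3160.352) + 420 * 3160.352) / 1000
= 2260.09 kN

2260.09


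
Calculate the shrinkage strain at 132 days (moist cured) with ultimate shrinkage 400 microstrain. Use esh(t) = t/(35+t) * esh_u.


esh(132) = 132 / (35 + 132) * 400
= 132 / 167 * 400
= 316.2 microstrain

316.2


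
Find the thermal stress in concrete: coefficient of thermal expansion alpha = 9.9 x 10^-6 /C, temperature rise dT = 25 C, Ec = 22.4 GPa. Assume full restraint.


sigma = alpha * dT * Ec
= 9.9e-6 * 25 * 22.4 * 1000
= 5.544 MPa

5.544


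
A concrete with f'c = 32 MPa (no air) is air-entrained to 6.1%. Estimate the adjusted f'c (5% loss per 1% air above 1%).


Strength loss = (6.1 - 1) * 5 = 25.5%
f'c = 32 * (1 - 25.5/100)
= 23.84 MPa

23.84


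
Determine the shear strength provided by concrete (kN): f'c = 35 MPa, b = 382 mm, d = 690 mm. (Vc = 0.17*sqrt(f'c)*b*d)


Vc = 0.17 * sqrt(35) * 382 * 690 / 1000
= 265.09 kN

265.09


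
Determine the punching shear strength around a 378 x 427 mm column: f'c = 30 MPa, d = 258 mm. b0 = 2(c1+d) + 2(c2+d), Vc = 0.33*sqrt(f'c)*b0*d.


b0 = 2*(378 + 258) + 2*(427 + 258) = 2642 mm
Vc = 0.33 * sqrt(30) * 2642 * 258 / 1000
= 1232.05 kN

1232.05


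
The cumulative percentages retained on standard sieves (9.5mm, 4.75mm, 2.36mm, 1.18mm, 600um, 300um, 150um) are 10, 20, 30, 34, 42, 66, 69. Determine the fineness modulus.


FM = sum(cumulative % retained) / 100
= 271 / 100
= 2.71

2.71


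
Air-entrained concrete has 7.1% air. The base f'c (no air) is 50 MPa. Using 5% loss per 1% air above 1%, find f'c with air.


Strength loss = (7.1 - 1) * 5 = 30.5%
f'c = 50 * (1 - 30.5/100)
= 34.75 MPa

34.75


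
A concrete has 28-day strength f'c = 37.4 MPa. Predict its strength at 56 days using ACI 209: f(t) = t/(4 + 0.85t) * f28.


f(56) = 56 / (4 + 0.85 * 56) * 37.4
= 56 / 51.6 * 37.4
= 40.59 MPa

40.59


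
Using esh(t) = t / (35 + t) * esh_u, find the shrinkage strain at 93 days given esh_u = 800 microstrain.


esh(93) = 93 / (35 + 93) * 800
= 93 / 128 * 800
= 581.2 microstrain

581.2


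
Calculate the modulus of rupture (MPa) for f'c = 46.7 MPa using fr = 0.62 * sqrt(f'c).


fr = 0.62 * sqrt(46.7)
= 4.237 MPa

4.237


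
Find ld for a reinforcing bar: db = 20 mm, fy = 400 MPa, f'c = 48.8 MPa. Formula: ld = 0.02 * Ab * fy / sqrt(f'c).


Ab = pi * 20^2 / 4 = 314.159 mm2
ld = 0.02 * 314.159 * 400 / sqrt(48.8)
= 359.8 mm

359.8


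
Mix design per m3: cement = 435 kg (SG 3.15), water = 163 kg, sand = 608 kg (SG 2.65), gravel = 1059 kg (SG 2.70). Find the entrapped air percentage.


Vol cement = 435 / (3.15 * 1000) = 0.138095 m3
Vol water = 163 / 1000 = 0.163 m3
Vol sand = 608 / (2.65 * 1000) = 0.229434 m3
Vol gravel = 1059 / (2.70 * 1000) = 0.392222 m3
Total solid + water volume = 0.922751 m3
Air = (1 - 0.922751) * 100 = 7.72%

7.72


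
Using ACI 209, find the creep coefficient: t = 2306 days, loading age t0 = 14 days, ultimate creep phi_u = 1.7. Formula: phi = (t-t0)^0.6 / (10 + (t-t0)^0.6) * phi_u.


dt = 2306 - 14 = 2292
phi = 2292^0.6 / (10 + 2292^0.6) * 1.7
= 1.551

1.551


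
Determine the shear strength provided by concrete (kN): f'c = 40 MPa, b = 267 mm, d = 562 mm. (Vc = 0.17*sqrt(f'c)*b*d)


Vc = 0.17 * sqrt(40) * 267 * 562 / 1000
= 161.33 kN

161.33


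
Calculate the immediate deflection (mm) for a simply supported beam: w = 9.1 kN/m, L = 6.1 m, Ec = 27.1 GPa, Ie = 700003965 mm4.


Convert: L = 6.1 m = 6100 mm, Ec = 27.1 GPa = 27100 MPa
delta = 5 * 9.1 * 6100^4 / (384 * 27100 * 700003965)
= 8.65 mm

8.65


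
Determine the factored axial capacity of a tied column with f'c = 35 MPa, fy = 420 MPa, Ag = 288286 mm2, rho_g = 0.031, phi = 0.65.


Ast = rho * Ag = 0.031 * 288286 = 8936.866 mm2
phi*Pn = 0.65 * 0.80 * (0.85 * 35 * (288286 - 8936.866) + 420 * 8936.866) / 1000
= 6273.34 kN

6273.34


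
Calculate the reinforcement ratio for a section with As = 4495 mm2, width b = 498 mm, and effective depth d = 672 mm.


rho = As / (b * d)
= 4495 / (498 * 672)
= 0.0134

0.0134


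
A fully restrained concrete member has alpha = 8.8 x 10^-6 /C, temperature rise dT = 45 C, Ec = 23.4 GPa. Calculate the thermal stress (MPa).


sigma = alpha * dT * Ec
= 8.8e-6 * 45 * 23.4 * 1000
= 9.266 MPa

9.266


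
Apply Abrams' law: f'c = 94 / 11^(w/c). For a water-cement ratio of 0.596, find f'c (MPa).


f'c = 94 / 11^0.596
= 94 / 4.175
= 22.51 MPa

22.51


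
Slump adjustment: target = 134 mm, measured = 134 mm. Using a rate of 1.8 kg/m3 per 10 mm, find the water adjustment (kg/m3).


Difference = 134 - 134 = 0 mm
Water adjustment = 0 * 1.8 / 10 = 0.0 kg/m3

0.0


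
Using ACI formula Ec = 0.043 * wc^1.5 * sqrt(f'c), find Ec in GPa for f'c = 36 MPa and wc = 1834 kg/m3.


Ec = 0.043 * 1834^1.5 * sqrt(36) / 1000
= 20.26 GPa

20.26


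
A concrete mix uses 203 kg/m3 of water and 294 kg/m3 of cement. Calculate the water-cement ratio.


w/c = water / cement
w/c = 203 / 294 = 0.69

0.69


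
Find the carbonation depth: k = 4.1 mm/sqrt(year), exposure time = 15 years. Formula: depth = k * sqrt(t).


depth = k * sqrt(t)
= 4.1 * sqrt(15)
= 15.88 mm

15.88


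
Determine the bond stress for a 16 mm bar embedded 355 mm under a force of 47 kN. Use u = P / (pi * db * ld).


u = P / (pi * db * ld)
= 47 * 1000 / (pi * 16 * 355)
= 2.634 MPa

2.634


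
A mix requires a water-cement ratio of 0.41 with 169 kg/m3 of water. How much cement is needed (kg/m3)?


Cement = water / (w/c)
= 169 / 0.41
= 412.2 kg/m3

412.2


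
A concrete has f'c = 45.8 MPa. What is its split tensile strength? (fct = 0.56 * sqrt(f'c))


fct = 0.56 * sqrt(45.8)
= 0.56 * 6.768
= 3.79 MPa

3.79


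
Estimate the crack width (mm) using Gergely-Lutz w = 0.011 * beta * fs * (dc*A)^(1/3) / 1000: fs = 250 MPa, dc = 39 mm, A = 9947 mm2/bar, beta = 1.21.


w = 0.011 * beta * fs * (dc * A)^(1/3) / 1000
= 0.011 * 1.21 * 250 * (39 * 9947)^(1/3) / 1000
= 0.243 mm

0.243


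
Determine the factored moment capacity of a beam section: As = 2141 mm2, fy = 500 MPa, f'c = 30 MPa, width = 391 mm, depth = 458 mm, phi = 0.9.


a = As * fy / (0.85 * f'c * b)
= 2141 * 500 / (0.85 * 30 * 391)
= 107.3667 mm
Mn = As * fy * (d - a/2) / 10^6
= 432.821 kN-m
phi*Mn = 0.9 * 432.821 = 389.54 kN-m

389.54


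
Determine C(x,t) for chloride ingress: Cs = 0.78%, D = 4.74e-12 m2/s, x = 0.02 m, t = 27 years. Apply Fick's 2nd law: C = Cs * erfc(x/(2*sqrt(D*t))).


t_seconds = 27 * 365.25 * 24 * 3600 = 852055200.0 s
arg = 0.02 / (2 * sqrt(4.74e-12 * 852055200.0))
= 0.1574
erfc(0.1574) = 0.8239
C = 0.78 * 0.8239 = 0.6426%

0.6426


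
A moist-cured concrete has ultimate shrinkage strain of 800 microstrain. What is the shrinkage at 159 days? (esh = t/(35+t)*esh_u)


esh(159) = 159 / (35 + 159) * 800
= 159 / 194 * 800
= 655.7 microstrain

655.7


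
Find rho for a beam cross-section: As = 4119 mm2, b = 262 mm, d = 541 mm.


rho = As / (b * d)
= 4119 / (262 * 541)
= 0.0291

0.0291


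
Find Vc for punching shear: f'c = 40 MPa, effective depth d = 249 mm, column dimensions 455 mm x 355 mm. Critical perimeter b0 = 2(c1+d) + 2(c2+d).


b0 = 2*(455 + 249) + 2*(355 + 249) = 2616 mm
Vc = 0.33 * sqrt(40) * 2616 * 249 / 1000
= 1359.51 kN

1359.51


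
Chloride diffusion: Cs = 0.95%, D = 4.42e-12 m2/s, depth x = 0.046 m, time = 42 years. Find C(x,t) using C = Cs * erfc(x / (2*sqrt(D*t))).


t_seconds = 42 * 365.25 * 24 * 3600 = 1325419200.0 s
arg = 0.046 / (2 * sqrt(4.42e-12 * 1325419200.0))
= 0.3005
erfc(0.3005) = 0.6709
C = 0.95 * 0.6709 = 0.6373%

0.6373


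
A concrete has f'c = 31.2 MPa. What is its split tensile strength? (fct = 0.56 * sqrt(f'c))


fct = 0.56 * sqrt(31.2)
= 0.56 * 5.586
= 3.128 MPa

3.128


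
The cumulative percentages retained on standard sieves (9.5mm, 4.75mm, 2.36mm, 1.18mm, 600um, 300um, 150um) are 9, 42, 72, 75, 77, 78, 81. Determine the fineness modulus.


FM = sum(cumulative % retained) / 100
= 434 / 100
= 4.34

4.34


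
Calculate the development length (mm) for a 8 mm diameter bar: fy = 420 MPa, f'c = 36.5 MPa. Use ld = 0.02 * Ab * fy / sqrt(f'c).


Ab = pi * 8^2 / 4 = 50.265 mm2
ld = 0.02 * 50.265 * 420 / sqrt(36.5)
= 69.9 mm

69.9


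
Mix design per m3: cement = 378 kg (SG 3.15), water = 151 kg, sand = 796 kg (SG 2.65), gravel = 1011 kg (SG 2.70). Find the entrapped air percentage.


Vol cement = 378 / (3.15 * 1000) = 0.12 m3
Vol water = 151 / 1000 = 0.151 m3
Vol sand = 796 / (2.65 * 1000) = 0.300377 m3
Vol gravel = 1011 / (2.70 * 1000) = 0.374444 m3
Total solid + water volume = 0.945822 m3
Air = (1 - 0.945822) * 100 = 5.42%

5.42


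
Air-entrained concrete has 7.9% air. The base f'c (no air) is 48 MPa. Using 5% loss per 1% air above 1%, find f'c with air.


Strength loss = (7.9 - 1) * 5 = 34.5%
f'c = 48 * (1 - 34.5/100)
= 31.44 MPa

31.44


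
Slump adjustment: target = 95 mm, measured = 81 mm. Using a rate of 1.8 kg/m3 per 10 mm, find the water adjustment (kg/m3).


Difference = 95 - 81 = 14 mm
Water adjustment = 14 * 1.8 / 10 = 2.5 kg/m3

2.5


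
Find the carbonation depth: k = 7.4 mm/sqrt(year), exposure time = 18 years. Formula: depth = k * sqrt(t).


depth = k * sqrt(t)
= 7.4 * sqrt(18)
= 31.4 mm

31.4


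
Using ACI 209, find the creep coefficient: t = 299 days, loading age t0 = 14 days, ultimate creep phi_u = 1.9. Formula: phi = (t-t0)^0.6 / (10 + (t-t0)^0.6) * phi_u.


dt = 299 - 14 = 285
phi = 285^0.6 / (10 + 285^0.6) * 1.9
= 1.422

1.422


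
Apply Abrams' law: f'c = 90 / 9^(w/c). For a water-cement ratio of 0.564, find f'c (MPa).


f'c = 90 / 9^0.564
= 90 / 3.453
= 26.06 MPa

26.06


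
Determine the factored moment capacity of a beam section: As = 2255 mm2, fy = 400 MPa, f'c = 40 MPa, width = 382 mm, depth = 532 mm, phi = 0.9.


a = As * fy / (0.85 * f'c * b)
= 2255 * 400 / (0.85 * 40 * 382)
= 69.4487 mm
Mn = As * fy * (d - a/2) / 10^6
= 448.5426 kN-m
phi*Mn = 0.9 * 448.5426 = 403.69 kN-m

403.69


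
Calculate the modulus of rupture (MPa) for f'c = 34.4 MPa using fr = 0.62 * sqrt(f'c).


fr = 0.62 * sqrt(34.4)
= 3.636 MPa

3.636


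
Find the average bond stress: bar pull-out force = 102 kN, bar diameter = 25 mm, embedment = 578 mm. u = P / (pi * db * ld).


u = P / (pi * db * ld)
= 102 * 1000 / (pi * 25 * 578)
= 2.247 MPa

2.247


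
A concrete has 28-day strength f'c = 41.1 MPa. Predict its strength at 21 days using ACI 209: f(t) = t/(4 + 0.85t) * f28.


f(21) = 21 / (4 + 0.85 * 21) * 41.1
= 21 / 21.85 * 41.1
= 39.5 MPa

39.5


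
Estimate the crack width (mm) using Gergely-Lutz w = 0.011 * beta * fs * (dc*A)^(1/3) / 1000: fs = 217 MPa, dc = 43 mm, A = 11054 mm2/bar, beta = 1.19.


w = 0.011 * beta * fs * (dc * A)^(1/3) / 1000
= 0.011 * 1.19 * 217 * (43 * 11054)^(1/3) / 1000
= 0.222 mm

0.222


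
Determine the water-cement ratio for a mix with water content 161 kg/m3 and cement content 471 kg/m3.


w/c = water / cement
w/c = 161 / 471 = 0.342

0.342


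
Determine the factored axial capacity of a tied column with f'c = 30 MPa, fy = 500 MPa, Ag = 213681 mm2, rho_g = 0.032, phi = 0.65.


Ast = rho * Ag = 0.032 * 213681 = 6837.792 mm2
phi*Pn = 0.65 * 0.80 * (0.85 * 30 * (213681 - 6837.792) + 500 * 6837.792) / 1000
= 4520.57 kN

4520.57


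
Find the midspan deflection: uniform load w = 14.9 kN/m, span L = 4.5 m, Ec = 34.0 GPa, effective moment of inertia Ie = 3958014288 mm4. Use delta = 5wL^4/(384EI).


Convert: L = 4.5 m = 4500 mm, Ec = 34.0 GPa = 34000 MPa
delta = 5 * 14.9 * 4500^4 / (384 * 34000 * 3958014288)
= 0.59 mm

0.59


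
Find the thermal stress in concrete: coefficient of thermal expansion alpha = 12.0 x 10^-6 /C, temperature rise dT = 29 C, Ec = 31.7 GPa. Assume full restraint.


sigma = alpha * dT * Ec
= 12.0e-6 * 29 * 31.7 * 1000
= 11.032 MPa

11.032
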